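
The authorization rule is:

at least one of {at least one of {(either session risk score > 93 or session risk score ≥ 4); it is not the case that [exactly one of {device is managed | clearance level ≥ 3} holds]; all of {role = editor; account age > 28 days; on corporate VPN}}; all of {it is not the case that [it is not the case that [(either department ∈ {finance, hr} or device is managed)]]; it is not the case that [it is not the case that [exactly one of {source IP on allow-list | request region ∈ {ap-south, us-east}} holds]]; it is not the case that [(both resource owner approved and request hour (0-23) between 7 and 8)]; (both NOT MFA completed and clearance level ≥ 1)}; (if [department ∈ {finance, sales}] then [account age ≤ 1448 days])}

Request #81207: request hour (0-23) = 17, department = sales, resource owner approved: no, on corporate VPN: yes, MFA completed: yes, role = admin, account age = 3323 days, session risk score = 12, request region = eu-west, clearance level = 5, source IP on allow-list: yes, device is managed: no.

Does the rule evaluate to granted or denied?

Granted

Atomic conditions:
  session risk score > 93: 12 > 93 is false
  session risk score ≥ 4: 12 ≥ 4 is true
  device is managed: no → false
  clearance level ≥ 3: 5 ≥ 3 is true
  role = editor: admin == editor is false
  account age > 28 days: 3323 > 28 is true
  on corporate VPN: yes → true
  department ∈ {finance, hr}: sales is not in the set → false
  source IP on allow-list: yes → true
  request region ∈ {ap-south, us-east}: eu-west is not in the set → false
  resource owner approved: no → false
  request hour (0-23) between 7 and 8: 17 in [7, 8] is false
  NOT MFA completed: yes → false
  clearance level ≥ 1: 5 ≥ 1 is true
  department ∈ {finance, sales}: sales is in the set → true
  account age ≤ 1448 days: 3323 ≤ 1448 is false
Combine:
[1.1] false OR true = true
[1.2.1] exactly-one(false, true) = true
[1.2] NOT true = false
[1.3] false AND true AND true = false
[1] true OR false OR false = true
[2.1.1.1] false OR false = false
[2.1.1] NOT false = true
[2.1] NOT true = false
[2.2.1.1] exactly-one(true, false) = true
[2.2.1] NOT true = false
[2.2] NOT false = true
[2.3.1] false AND false = false
[2.3] NOT false = true
[2.4] false AND true = false
[2] false AND true AND true AND false = false
[3] true → false = false
[root] true OR false OR false = true
Overall: true → granted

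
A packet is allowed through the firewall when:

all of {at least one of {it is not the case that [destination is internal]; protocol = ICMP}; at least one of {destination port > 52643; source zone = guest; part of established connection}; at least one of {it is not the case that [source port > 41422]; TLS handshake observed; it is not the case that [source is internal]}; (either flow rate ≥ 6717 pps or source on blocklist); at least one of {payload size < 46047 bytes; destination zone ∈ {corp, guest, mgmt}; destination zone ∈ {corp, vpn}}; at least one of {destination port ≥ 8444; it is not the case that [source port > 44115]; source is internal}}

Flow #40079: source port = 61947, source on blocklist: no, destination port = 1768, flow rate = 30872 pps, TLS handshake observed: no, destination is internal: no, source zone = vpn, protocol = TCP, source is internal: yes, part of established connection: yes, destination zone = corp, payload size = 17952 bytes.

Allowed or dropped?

Atomic conditions:
  destination is internal: no → false
  protocol = ICMP: TCP == ICMP is false
  destination port > 52643: 1768 > 52643 is false
  source zone = guest: vpn == guest is false
  part of established connection: yes → true
  source port > 41422: 61947 > 41422 is true
  TLS handshake observed: no → false
  source is internal: yes → true
  flow rate ≥ 6717 pps: 30872 ≥ 6717 is true
  source on blocklist: no → false
  payload size < 46047 bytes: 17952 < 46047 is true
  destination zone ∈ {corp, guest, mgmt}: corp is in the set → true
  destination zone ∈ {corp, vpn}: corp is in the set → true
  destination port ≥ 8444: 1768 ≥ 8444 is false
  source port > 44115: 61947 > 44115 is true
Combine:
[1.1] NOT false = true
[1] true OR false = true
[2] false OR false OR true = true
[3.1] NOT true = false
[3.3] NOT true = false
[3] false OR false OR false = false
[4] true OR false = true
[5] true OR true OR true = true
[6.2] NOT true = false
[6] false OR false OR true = true
[root] true AND true AND false AND true AND true AND true = false
Overall: false → dropped

Dropped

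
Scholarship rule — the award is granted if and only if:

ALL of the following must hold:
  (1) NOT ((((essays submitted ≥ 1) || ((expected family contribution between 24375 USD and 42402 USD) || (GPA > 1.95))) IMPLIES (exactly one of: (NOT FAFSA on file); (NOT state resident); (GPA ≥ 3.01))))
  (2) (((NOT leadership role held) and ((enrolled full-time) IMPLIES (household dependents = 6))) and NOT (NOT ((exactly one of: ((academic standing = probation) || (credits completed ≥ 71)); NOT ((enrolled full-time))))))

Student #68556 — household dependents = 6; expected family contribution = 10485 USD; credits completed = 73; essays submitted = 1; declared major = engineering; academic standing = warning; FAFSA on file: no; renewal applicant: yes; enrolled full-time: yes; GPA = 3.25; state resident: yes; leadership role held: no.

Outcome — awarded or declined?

Awarded

Atomic conditions:
  essays submitted ≥ 1: 1 ≥ 1 is true
  expected family contribution between 24375 USD and 42402 USD: 10485 in [24375, 42402] is false
  GPA > 1.95: 3.25 > 1.95 is true
  NOT FAFSA on file: no → true
  NOT state resident: yes → false
  GPA ≥ 3.01: 3.25 ≥ 3.01 is true
  NOT leadership role held: no → true
  enrolled full-time: yes → true
  household dependents = 6: 6 == 6 is true
  academic standing = probation: warning == probation is false
  credits completed ≥ 71: 73 ≥ 71 is true
Combine:
[1.1.1.2] false OR true = true
[1.1.1] true OR true = true
[1.1.2] exactly-one(true, false, true) = false
[1.1] true → false = false
[1] NOT false = true
[2.1.2] true → true = true
[2.1] true AND true = true
[2.2.1.1.1] false OR true = true
[2.2.1.1.2] NOT true = false
[2.2.1.1] exactly-one(true, false) = true
[2.2.1] NOT true = false
[2.2] NOT false = true
[2] true AND true = true
[root] true AND true = true
Overall: true → awarded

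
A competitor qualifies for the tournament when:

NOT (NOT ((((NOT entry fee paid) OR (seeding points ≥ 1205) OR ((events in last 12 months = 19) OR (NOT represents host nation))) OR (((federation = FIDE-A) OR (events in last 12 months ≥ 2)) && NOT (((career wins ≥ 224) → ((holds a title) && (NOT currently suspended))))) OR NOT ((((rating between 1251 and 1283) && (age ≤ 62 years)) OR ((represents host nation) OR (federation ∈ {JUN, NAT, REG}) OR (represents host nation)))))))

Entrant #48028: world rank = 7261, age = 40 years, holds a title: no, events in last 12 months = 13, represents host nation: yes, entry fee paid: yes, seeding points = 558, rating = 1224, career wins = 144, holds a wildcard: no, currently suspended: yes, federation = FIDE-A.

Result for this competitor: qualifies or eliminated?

Eliminated

Atomic conditions:
  NOT entry fee paid: yes → false
  seeding points ≥ 1205: 558 ≥ 1205 is false
  events in last 12 months = 19: 13 == 19 is false
  NOT represents host nation: yes → false
  federation = FIDE-A: FIDE-A == FIDE-A is true
  events in last 12 months ≥ 2: 13 ≥ 2 is true
  career wins ≥ 224: 144 ≥ 224 is false
  holds a title: no → false
  NOT currently suspended: yes → false
  rating between 1251 and 1283: 1224 in [1251, 1283] is false
  age ≤ 62 years: 40 ≤ 62 is true
  represents host nation: yes → true
  federation ∈ {JUN, NAT, REG}: FIDE-A is not in the set → false
Combine:
[1.1.1.3] false OR false = false
[1.1.1] false OR false OR false = false
[1.1.2.1] true OR true = true
[1.1.2.2.1.2] false AND false = false
[1.1.2.2.1] false → false (antecedent false ⇒ implication holds) = true
[1.1.2.2] NOT true = false
[1.1.2] true AND false = false
[1.1.3.1.1] false AND true = false
[1.1.3.1.2] true OR false OR true = true
[1.1.3.1] false OR true = true
[1.1.3] NOT true = false
[1.1] false OR false OR false = false
[1] NOT false = true
[root] NOT true = false
Overall: false → eliminated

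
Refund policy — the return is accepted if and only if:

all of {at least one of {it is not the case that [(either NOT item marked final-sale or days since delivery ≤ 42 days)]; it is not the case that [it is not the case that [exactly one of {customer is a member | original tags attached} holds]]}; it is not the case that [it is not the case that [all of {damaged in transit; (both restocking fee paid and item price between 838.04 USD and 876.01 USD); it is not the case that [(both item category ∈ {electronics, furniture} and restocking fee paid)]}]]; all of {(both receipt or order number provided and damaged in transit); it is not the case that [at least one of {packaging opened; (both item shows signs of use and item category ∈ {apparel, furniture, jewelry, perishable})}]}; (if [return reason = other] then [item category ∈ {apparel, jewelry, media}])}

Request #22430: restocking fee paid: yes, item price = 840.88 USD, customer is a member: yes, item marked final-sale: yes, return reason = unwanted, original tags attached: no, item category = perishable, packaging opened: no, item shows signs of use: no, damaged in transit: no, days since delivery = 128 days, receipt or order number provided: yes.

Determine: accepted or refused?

Refused

Atomic conditions:
  NOT item marked final-sale: yes → false
  days since delivery ≤ 42 days: 128 ≤ 42 is false
  customer is a member: yes → true
  original tags attached: no → false
  damaged in transit: no → false
  restocking fee paid: yes → true
  item price between 838.04 USD and 876.01 USD: 840.88 in [838.04, 876.01] is true
  item category ∈ {electronics, furniture}: perishable is not in the set → false
  receipt or order number provided: yes → true
  packaging opened: no → false
  item shows signs of use: no → false
  item category ∈ {apparel, furniture, jewelry, perishable}: perishable is in the set → true
  return reason = other: unwanted == other is false
  item category ∈ {apparel, jewelry, media}: perishable is not in the set → false
Combine:
[1.1.1] false OR false = false
[1.1] NOT false = true
[1.2.1.1] exactly-one(true, false) = true
[1.2.1] NOT true = false
[1.2] NOT false = true
[1] true OR true = true
[2.1.1.2] true AND true = true
[2.1.1.3.1] false AND true = false
[2.1.1.3] NOT false = true
[2.1.1] false AND true AND true = false
[2.1] NOT false = true
[2] NOT true = false
[3.1] true AND false = false
[3.2.1.2] false AND true = false
[3.2.1] false OR false = false
[3.2] NOT false = true
[3] false AND true = false
[4] false → false (antecedent false ⇒ implication holds) = true
[root] true AND false AND false AND true = false
Overall: false → refused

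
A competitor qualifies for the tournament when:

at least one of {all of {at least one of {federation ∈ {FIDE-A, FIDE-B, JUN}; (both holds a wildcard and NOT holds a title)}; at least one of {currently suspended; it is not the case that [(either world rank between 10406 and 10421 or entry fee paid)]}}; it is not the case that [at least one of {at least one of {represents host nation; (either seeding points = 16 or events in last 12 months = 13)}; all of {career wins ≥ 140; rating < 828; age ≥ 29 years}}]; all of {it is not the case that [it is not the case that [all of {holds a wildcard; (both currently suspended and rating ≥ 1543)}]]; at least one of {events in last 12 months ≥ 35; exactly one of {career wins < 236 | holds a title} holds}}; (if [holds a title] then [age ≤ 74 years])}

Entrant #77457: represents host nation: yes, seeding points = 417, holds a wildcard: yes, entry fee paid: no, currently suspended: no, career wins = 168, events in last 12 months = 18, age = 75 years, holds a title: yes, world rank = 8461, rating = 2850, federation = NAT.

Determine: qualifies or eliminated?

Eliminated

Atomic conditions:
  federation ∈ {FIDE-A, FIDE-B, JUN}: NAT is not in the set → false
  holds a wildcard: yes → true
  NOT holds a title: yes → false
  currently suspended: no → false
  world rank between 10406 and 10421: 8461 in [10406, 10421] is false
  entry fee paid: no → false
  represents host nation: yes → true
  seeding points = 16: 417 == 16 is false
  events in last 12 months = 13: 18 == 13 is false
  career wins ≥ 140: 168 ≥ 140 is true
  rating < 828: 2850 < 828 is false
  age ≥ 29 years: 75 ≥ 29 is true
  rating ≥ 1543: 2850 ≥ 1543 is true
  events in last 12 months ≥ 35: 18 ≥ 35 is false
  career wins < 236: 168 < 236 is true
  holds a title: yes → true
  age ≤ 74 years: 75 ≤ 74 is false
Combine:
[1.1.2] true AND false = false
[1.1] false OR false = false
[1.2.2.1] false OR false = false
[1.2.2] NOT false = true
[1.2] false OR true = true
[1] false AND true = false
[2.1.1.2] false OR false = false
[2.1.1] true OR false = true
[2.1.2] true AND false AND true = false
[2.1] true OR false = true
[2] NOT true = false
[3.1.1.1.2] false AND true = false
[3.1.1.1] true AND false = false
[3.1.1] NOT false = true
[3.1] NOT true = false
[3.2.2] exactly-one(true, true) = false
[3.2] false OR false = false
[3] false AND false = false
[4] true → false = false
[root] false OR false OR false OR false = false
Overall: false → eliminated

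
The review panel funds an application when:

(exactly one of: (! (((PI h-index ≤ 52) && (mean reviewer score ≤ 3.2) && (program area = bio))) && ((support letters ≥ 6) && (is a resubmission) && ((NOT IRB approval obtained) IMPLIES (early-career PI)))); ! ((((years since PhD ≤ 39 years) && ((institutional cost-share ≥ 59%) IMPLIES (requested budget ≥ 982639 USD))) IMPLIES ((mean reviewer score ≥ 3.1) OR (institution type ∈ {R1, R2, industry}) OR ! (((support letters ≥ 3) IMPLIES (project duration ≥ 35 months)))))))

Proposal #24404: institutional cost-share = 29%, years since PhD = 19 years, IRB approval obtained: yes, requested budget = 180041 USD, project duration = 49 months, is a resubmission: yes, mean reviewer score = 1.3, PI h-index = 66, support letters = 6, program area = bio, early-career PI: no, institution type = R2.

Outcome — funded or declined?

Funded

Atomic conditions:
  PI h-index ≤ 52: 66 ≤ 52 is false
  mean reviewer score ≤ 3.2: 1.3 ≤ 3.2 is true
  program area = bio: bio == bio is true
  support letters ≥ 6: 6 ≥ 6 is true
  is a resubmission: yes → true
  NOT IRB approval obtained: yes → false
  early-career PI: no → false
  years since PhD ≤ 39 years: 19 ≤ 39 is true
  institutional cost-share ≥ 59%: 29 ≥ 59 is false
  requested budget ≥ 982639 USD: 180041 ≥ 982639 is false
  mean reviewer score ≥ 3.1: 1.3 ≥ 3.1 is false
  institution type ∈ {R1, R2, industry}: R2 is in the set → true
  support letters ≥ 3: 6 ≥ 3 is true
  project duration ≥ 35 months: 49 ≥ 35 is true
Combine:
[1.1.1] false AND true AND true = false
[1.1] NOT false = true
[1.2.3] false → false (antecedent false ⇒ implication holds) = true
[1.2] true AND true AND true = true
[1] true AND true = true
[2.1.1.2] false → false (antecedent false ⇒ implication holds) = true
[2.1.1] true AND true = true
[2.1.2.3.1] true → true = true
[2.1.2.3] NOT true = false
[2.1.2] false OR true OR false = true
[2.1] true → true = true
[2] NOT true = false
[root] exactly-one(true, false) = true
Overall: true → funded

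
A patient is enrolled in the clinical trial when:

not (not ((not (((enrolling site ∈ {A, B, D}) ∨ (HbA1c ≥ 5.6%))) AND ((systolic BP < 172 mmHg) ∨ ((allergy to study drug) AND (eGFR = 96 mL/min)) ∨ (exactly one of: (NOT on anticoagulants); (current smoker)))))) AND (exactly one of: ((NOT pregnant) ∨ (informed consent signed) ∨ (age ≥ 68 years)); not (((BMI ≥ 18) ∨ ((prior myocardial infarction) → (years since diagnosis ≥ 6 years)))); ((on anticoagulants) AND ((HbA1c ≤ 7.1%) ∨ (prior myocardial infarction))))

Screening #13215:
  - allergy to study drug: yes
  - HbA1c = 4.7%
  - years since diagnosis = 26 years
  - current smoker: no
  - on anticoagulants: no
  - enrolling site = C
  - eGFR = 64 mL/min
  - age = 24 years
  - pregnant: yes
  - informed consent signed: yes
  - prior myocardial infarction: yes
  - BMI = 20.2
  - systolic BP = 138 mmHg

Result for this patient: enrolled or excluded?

Atomic conditions:
  enrolling site ∈ {A, B, D}: C is not in the set → false
  HbA1c ≥ 5.6%: 4.7 ≥ 5.6 is false
  systolic BP < 172 mmHg: 138 < 172 is true
  allergy to study drug: yes → true
  eGFR = 96 mL/min: 64 == 96 is false
  NOT on anticoagulants: no → true
  current smoker: no → false
  NOT pregnant: yes → false
  informed consent signed: yes → true
  age ≥ 68 years: 24 ≥ 68 is false
  BMI ≥ 18: 20.2 ≥ 18 is true
  prior myocardial infarction: yes → true
  years since diagnosis ≥ 6 years: 26 ≥ 6 is true
  on anticoagulants: no → false
  HbA1c ≤ 7.1%: 4.7 ≤ 7.1 is true
Combine:
[1.1.1.1.1] false OR false = false
[1.1.1.1] NOT false = true
[1.1.1.2.2] true AND false = false
[1.1.1.2.3] exactly-one(true, false) = true
[1.1.1.2] true OR false OR true = true
[1.1.1] true AND true = true
[1.1] NOT true = false
[1] NOT false = true
[2.1] false OR true OR false = true
[2.2.1.2] true → true = true
[2.2.1] true OR true = true
[2.2] NOT true = false
[2.3.2] true OR true = true
[2.3] false AND true = false
[2] exactly-one(true, false, false) = true
[root] true AND true = true
Overall: true → enrolled

Enrolled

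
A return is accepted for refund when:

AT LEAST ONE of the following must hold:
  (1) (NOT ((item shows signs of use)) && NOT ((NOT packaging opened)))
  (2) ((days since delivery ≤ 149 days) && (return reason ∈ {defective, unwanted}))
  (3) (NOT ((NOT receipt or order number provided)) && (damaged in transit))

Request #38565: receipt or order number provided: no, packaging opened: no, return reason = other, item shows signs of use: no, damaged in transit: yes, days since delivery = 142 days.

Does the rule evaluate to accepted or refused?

Atomic conditions:
  item shows signs of use: no → false
  NOT packaging opened: no → true
  days since delivery ≤ 149 days: 142 ≤ 149 is true
  return reason ∈ {defective, unwanted}: other is not in the set → false
  NOT receipt or order number provided: no → true
  damaged in transit: yes → true
Combine:
[1.1] NOT false = true
[1.2] NOT true = false
[1] true AND false = false
[2] true AND false = false
[3.1] NOT true = false
[3] false AND true = false
[root] false OR false OR false = false
Overall: false → refused

Refused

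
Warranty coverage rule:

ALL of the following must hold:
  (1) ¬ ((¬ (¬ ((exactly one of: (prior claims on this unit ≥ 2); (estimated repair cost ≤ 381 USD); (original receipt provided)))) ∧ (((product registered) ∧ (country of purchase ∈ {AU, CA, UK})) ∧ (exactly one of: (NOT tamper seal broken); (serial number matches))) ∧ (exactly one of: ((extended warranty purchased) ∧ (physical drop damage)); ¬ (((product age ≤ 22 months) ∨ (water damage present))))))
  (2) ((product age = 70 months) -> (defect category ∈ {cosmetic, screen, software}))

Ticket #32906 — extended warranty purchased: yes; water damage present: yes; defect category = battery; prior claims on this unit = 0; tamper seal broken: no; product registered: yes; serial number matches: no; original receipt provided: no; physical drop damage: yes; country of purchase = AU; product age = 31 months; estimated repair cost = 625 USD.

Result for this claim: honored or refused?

Atomic conditions:
  prior claims on this unit ≥ 2: 0 ≥ 2 is false
  estimated repair cost ≤ 381 USD: 625 ≤ 381 is false
  original receipt provided: no → false
  product registered: yes → true
  country of purchase ∈ {AU, CA, UK}: AU is in the set → true
  NOT tamper seal broken: no → true
  serial number matches: no → false
  extended warranty purchased: yes → true
  physical drop damage: yes → true
  product age ≤ 22 months: 31 ≤ 22 is false
  water damage present: yes → true
  product age = 70 months: 31 == 70 is false
  defect category ∈ {cosmetic, screen, software}: battery is not in the set → false
Combine:
[1.1.1.1.1] exactly-one(false, false, false) = false
[1.1.1.1] NOT false = true
[1.1.1] NOT true = false
[1.1.2.1] true AND true = true
[1.1.2.2] exactly-one(true, false) = true
[1.1.2] true AND true = true
[1.1.3.1] true AND true = true
[1.1.3.2.1] false OR true = true
[1.1.3.2] NOT true = false
[1.1.3] exactly-one(true, false) = true
[1.1] false AND true AND true = false
[1] NOT false = true
[2] false → false (antecedent false ⇒ implication holds) = true
[root] true AND true = true
Overall: true → honored

Honored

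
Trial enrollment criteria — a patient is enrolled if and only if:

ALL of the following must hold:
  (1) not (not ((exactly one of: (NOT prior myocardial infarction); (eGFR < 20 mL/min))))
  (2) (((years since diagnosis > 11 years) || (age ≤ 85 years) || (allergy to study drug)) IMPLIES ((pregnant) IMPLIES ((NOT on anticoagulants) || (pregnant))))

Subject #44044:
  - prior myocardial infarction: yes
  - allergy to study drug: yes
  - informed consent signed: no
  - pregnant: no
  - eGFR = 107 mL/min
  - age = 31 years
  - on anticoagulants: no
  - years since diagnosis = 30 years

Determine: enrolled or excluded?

Excluded

Atomic conditions:
  NOT prior myocardial infarction: yes → false
  eGFR < 20 mL/min: 107 < 20 is false
  years since diagnosis > 11 years: 30 > 11 is true
  age ≤ 85 years: 31 ≤ 85 is true
  allergy to study drug: yes → true
  pregnant: no → false
  NOT on anticoagulants: no → true
Combine:
[1.1.1] exactly-one(false, false) = false
[1.1] NOT false = true
[1] NOT true = false
[2.1] true OR true OR true = true
[2.2.2] true OR false = true
[2.2] false → true (antecedent false ⇒ implication holds) = true
[2] true → true = true
[root] false AND true = false
Overall: false → excluded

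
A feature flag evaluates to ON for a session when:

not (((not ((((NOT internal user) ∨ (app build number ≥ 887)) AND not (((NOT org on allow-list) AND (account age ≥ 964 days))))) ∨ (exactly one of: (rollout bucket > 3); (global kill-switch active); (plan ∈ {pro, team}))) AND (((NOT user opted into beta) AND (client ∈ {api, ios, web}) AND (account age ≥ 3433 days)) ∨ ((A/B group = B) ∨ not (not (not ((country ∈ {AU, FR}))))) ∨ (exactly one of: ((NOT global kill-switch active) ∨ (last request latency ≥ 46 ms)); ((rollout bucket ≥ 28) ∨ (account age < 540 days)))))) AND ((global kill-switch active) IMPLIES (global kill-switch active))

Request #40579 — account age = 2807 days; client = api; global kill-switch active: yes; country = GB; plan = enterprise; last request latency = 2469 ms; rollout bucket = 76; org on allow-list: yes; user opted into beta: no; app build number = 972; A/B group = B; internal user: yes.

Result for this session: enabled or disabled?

Atomic conditions:
  NOT internal user: yes → false
  app build number ≥ 887: 972 ≥ 887 is true
  NOT org on allow-list: yes → false
  account age ≥ 964 days: 2807 ≥ 964 is true
  rollout bucket > 3: 76 > 3 is true
  global kill-switch active: yes → true
  plan ∈ {pro, team}: enterprise is not in the set → false
  NOT user opted into beta: no → true
  client ∈ {api, ios, web}: api is in the set → true
  account age ≥ 3433 days: 2807 ≥ 3433 is false
  A/B group = B: B == B is true
  country ∈ {AU, FR}: GB is not in the set → false
  NOT global kill-switch active: yes → false
  last request latency ≥ 46 ms: 2469 ≥ 46 is true
  rollout bucket ≥ 28: 76 ≥ 28 is true
  account age < 540 days: 2807 < 540 is false
Combine:
[1.1.1.1.1.1] false OR true = true
[1.1.1.1.1.2.1] false AND true = false
[1.1.1.1.1.2] NOT false = true
[1.1.1.1.1] true AND true = true
[1.1.1.1] NOT true = false
[1.1.1.2] exactly-one(true, true, false) = false
[1.1.1] false OR false = false
[1.1.2.1] true AND true AND false = false
[1.1.2.2.2.1.1] NOT false = true
[1.1.2.2.2.1] NOT true = false
[1.1.2.2.2] NOT false = true
[1.1.2.2] true OR true = true
[1.1.2.3.1] false OR true = true
[1.1.2.3.2] true OR false = true
[1.1.2.3] exactly-one(true, true) = false
[1.1.2] false OR true OR false = true
[1.1] false AND true = false
[1] NOT false = true
[2] true → true = true
[root] true AND true = true
Overall: true → enabled

Enabled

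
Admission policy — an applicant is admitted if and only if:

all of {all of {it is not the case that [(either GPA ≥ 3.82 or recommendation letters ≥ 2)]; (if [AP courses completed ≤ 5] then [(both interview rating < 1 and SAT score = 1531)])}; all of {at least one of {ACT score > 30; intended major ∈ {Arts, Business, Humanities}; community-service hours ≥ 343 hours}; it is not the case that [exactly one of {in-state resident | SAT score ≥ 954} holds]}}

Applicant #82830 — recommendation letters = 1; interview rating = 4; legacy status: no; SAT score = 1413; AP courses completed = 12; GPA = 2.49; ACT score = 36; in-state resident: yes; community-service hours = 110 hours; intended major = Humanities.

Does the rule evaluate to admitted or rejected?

Atomic conditions:
  GPA ≥ 3.82: 2.49 ≥ 3.82 is false
  recommendation letters ≥ 2: 1 ≥ 2 is false
  AP courses completed ≤ 5: 12 ≤ 5 is false
  interview rating < 1: 4 < 1 is false
  SAT score = 1531: 1413 == 1531 is false
  ACT score > 30: 36 > 30 is true
  intended major ∈ {Arts, Business, Humanities}: Humanities is in the set → true
  community-service hours ≥ 343 hours: 110 ≥ 343 is false
  in-state resident: yes → true
  SAT score ≥ 954: 1413 ≥ 954 is true
Combine:
[1.1.1] false OR false = false
[1.1] NOT false = true
[1.2.2] false AND false = false
[1.2] false → false (antecedent false ⇒ implication holds) = true
[1] true AND true = true
[2.1] true OR true OR false = true
[2.2.1] exactly-one(true, true) = false
[2.2] NOT false = true
[2] true AND true = true
[root] true AND true = true
Overall: true → admitted

Admitted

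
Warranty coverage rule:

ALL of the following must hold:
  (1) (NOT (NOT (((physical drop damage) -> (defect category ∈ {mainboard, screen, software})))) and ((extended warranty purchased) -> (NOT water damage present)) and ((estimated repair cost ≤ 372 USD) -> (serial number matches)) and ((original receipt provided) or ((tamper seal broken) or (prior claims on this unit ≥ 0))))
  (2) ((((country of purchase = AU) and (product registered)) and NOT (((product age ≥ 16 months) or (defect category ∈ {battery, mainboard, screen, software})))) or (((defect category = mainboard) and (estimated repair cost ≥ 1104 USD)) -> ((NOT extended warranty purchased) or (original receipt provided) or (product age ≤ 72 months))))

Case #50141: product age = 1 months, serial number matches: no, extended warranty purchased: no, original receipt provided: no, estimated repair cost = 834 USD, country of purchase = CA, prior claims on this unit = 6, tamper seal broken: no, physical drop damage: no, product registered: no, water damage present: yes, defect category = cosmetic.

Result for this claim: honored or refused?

Honored

Atomic conditions:
  physical drop damage: no → false
  defect category ∈ {mainboard, screen, software}: cosmetic is not in the set → false
  extended warranty purchased: no → false
  NOT water damage present: yes → false
  estimated repair cost ≤ 372 USD: 834 ≤ 372 is false
  serial number matches: no → false
  original receipt provided: no → false
  tamper seal broken: no → false
  prior claims on this unit ≥ 0: 6 ≥ 0 is true
  country of purchase = AU: CA == AU is false
  product registered: no → false
  product age ≥ 16 months: 1 ≥ 16 is false
  defect category ∈ {battery, mainboard, screen, software}: cosmetic is not in the set → false
  defect category = mainboard: cosmetic == mainboard is false
  estimated repair cost ≥ 1104 USD: 834 ≥ 1104 is false
  NOT extended warranty purchased: no → true
  product age ≤ 72 months: 1 ≤ 72 is true
Combine:
[1.1.1.1] false → false (antecedent false ⇒ implication holds) = true
[1.1.1] NOT true = false
[1.1] NOT false = true
[1.2] false → false (antecedent false ⇒ implication holds) = true
[1.3] false → false (antecedent false ⇒ implication holds) = true
[1.4.2] false OR true = true
[1.4] false OR true = true
[1] true AND true AND true AND true = true
[2.1.1] false AND false = false
[2.1.2.1] false OR false = false
[2.1.2] NOT false = true
[2.1] false AND true = false
[2.2.1] false AND false = false
[2.2.2] true OR false OR true = true
[2.2] false → true (antecedent false ⇒ implication holds) = true
[2] false OR true = true
[root] true AND true = true
Overall: true → honored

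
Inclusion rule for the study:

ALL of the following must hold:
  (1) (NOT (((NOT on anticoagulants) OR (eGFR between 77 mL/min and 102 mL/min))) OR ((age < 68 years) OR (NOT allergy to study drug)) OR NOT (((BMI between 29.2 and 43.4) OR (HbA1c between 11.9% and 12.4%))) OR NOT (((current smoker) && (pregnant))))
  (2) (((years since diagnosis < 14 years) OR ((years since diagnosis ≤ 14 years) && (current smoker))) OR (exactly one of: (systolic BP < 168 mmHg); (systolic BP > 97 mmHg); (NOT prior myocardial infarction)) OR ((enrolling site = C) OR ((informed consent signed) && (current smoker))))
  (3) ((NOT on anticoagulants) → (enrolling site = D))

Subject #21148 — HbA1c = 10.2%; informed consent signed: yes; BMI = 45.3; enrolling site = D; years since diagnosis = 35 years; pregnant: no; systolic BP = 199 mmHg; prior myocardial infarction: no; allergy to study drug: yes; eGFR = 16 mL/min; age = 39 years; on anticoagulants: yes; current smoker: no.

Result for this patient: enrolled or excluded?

Excluded

Atomic conditions:
  NOT on anticoagulants: yes → false
  eGFR between 77 mL/min and 102 mL/min: 16 in [77, 102] is false
  age < 68 years: 39 < 68 is true
  NOT allergy to study drug: yes → false
  BMI between 29.2 and 43.4: 45.3 in [29.2, 43.4] is false
  HbA1c between 11.9% and 12.4%: 10.2 in [11.9, 12.4] is false
  current smoker: no → false
  pregnant: no → false
  years since diagnosis < 14 years: 35 < 14 is false
  years since diagnosis ≤ 14 years: 35 ≤ 14 is false
  systolic BP < 168 mmHg: 199 < 168 is false
  systolic BP > 97 mmHg: 199 > 97 is true
  NOT prior myocardial infarction: no → true
  enrolling site = C: D == C is false
  informed consent signed: yes → true
  enrolling site = D: D == D is true
Combine:
[1.1.1] false OR false = false
[1.1] NOT false = true
[1.2] true OR false = true
[1.3.1] false OR false = false
[1.3] NOT false = true
[1.4.1] false AND false = false
[1.4] NOT false = true
[1] true OR true OR true OR true = true
[2.1.2] false AND false = false
[2.1] false OR false = false
[2.2] exactly-one(false, true, true) = false
[2.3.2] true AND false = false
[2.3] false OR false = false
[2] false OR false OR false = false
[3] false → true (antecedent false ⇒ implication holds) = true
[root] true AND false AND true = false
Overall: false → excluded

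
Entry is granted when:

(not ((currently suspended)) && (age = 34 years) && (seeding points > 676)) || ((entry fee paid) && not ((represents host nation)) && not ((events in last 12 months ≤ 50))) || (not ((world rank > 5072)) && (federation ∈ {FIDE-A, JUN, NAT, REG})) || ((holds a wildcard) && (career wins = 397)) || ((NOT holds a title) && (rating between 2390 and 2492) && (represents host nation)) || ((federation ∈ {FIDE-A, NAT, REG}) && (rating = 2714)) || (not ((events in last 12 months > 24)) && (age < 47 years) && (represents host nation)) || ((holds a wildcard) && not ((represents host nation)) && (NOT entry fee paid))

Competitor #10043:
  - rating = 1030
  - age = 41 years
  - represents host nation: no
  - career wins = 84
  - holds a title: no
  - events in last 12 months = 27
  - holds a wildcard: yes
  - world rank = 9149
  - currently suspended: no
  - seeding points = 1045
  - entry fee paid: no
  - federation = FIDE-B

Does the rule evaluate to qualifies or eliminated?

Qualifies

Atomic conditions:
  currently suspended: no → false
  age = 34 years: 41 == 34 is false
  seeding points > 676: 1045 > 676 is true
  entry fee paid: no → false
  represents host nation: no → false
  events in last 12 months ≤ 50: 27 ≤ 50 is true
  world rank > 5072: 9149 > 5072 is true
  federation ∈ {FIDE-A, JUN, NAT, REG}: FIDE-B is not in the set → false
  holds a wildcard: yes → true
  career wins = 397: 84 == 397 is false
  NOT holds a title: no → true
  rating between 2390 and 2492: 1030 in [2390, 2492] is false
  federation ∈ {FIDE-A, NAT, REG}: FIDE-B is not in the set → false
  rating = 2714: 1030 == 2714 is false
  events in last 12 months > 24: 27 > 24 is true
  age < 47 years: 41 < 47 is true
  NOT entry fee paid: no → true
Combine:
[1.1] NOT false = true
[1] true AND false AND true = false
[2.2] NOT false = true
[2.3] NOT true = false
[2] false AND true AND false = false
[3.1] NOT true = false
[3] false AND false = false
[4] true AND false = false
[5] true AND false AND false = false
[6] false AND false = false
[7.1] NOT true = false
[7] false AND true AND false = false
[8.2] NOT false = true
[8] true AND true AND true = true
[root] false OR false OR false OR false OR false OR false OR false OR true = true
Overall: true → qualifies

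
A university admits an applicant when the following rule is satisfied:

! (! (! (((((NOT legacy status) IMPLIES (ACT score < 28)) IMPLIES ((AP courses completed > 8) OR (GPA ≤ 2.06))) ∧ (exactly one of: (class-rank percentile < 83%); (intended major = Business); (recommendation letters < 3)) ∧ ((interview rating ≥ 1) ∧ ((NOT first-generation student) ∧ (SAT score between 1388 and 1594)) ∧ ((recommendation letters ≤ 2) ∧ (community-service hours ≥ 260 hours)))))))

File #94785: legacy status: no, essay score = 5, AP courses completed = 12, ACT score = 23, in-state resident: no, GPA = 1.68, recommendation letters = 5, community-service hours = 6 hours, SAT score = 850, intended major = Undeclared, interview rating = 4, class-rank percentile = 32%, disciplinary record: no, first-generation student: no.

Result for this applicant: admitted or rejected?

Atomic conditions:
  NOT legacy status: no → true
  ACT score < 28: 23 < 28 is true
  AP courses completed > 8: 12 > 8 is true
  GPA ≤ 2.06: 1.68 ≤ 2.06 is true
  class-rank percentile < 83%: 32 < 83 is true
  intended major = Business: Undeclared == Business is false
  recommendation letters < 3: 5 < 3 is false
  interview rating ≥ 1: 4 ≥ 1 is true
  NOT first-generation student: no → true
  SAT score between 1388 and 1594: 850 in [1388, 1594] is false
  recommendation letters ≤ 2: 5 ≤ 2 is false
  community-service hours ≥ 260 hours: 6 ≥ 260 is false
Combine:
[1.1.1.1.1] true → true = true
[1.1.1.1.2] true OR true = true
[1.1.1.1] true → true = true
[1.1.1.2] exactly-one(true, false, false) = true
[1.1.1.3.2] true AND false = false
[1.1.1.3.3] false AND false = false
[1.1.1.3] true AND false AND false = false
[1.1.1] true AND true AND false = false
[1.1] NOT false = true
[1] NOT true = false
[root] NOT false = true
Overall: true → admitted

Admitted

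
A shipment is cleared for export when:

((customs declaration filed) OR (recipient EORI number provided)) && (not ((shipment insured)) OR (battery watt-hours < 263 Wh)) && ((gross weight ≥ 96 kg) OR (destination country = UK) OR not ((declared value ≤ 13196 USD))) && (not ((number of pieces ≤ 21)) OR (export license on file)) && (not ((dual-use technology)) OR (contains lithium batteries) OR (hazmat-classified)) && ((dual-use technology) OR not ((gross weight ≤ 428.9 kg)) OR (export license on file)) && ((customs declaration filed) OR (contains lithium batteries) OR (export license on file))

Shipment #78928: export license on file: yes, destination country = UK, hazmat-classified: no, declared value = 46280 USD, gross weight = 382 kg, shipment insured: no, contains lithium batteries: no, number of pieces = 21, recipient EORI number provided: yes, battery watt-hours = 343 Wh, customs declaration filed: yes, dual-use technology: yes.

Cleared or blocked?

Atomic conditions:
  customs declaration filed: yes → true
  recipient EORI number provided: yes → true
  shipment insured: no → false
  battery watt-hours < 263 Wh: 343 < 263 is false
  gross weight ≥ 96 kg: 382 ≥ 96 is true
  destination country = UK: UK == UK is true
  declared value ≤ 13196 USD: 46280 ≤ 13196 is false
  number of pieces ≤ 21: 21 ≤ 21 is true
  export license on file: yes → true
  dual-use technology: yes → true
  contains lithium batteries: no → false
  hazmat-classified: no → false
  gross weight ≤ 428.9 kg: 382 ≤ 428.9 is true
Combine:
[1] true OR true = true
[2.1] NOT false = true
[2] true OR false = true
[3.3] NOT false = true
[3] true OR true OR true = true
[4.1] NOT true = false
[4] false OR true = true
[5.1] NOT true = false
[5] false OR false OR false = false
[6.2] NOT true = false
[6] true OR false OR true = true
[7] true OR false OR true = true
[root] true AND true AND true AND true AND false AND true AND true = false
Overall: false → blocked

Blocked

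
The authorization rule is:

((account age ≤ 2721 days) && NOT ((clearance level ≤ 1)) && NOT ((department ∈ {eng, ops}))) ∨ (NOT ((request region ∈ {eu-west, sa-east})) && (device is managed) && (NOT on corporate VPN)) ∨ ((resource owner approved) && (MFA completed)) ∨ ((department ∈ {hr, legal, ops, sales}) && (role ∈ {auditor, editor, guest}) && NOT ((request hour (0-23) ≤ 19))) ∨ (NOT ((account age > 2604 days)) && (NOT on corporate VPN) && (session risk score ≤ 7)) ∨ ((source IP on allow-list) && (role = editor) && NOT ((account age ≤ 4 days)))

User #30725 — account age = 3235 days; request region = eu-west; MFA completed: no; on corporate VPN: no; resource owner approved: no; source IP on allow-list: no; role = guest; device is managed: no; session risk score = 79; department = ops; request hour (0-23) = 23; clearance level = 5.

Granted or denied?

Atomic conditions:
  account age ≤ 2721 days: 3235 ≤ 2721 is false
  clearance level ≤ 1: 5 ≤ 1 is false
  department ∈ {eng, ops}: ops is in the set → true
  request region ∈ {eu-west, sa-east}: eu-west is in the set → true
  device is managed: no → false
  NOT on corporate VPN: no → true
  resource owner approved: no → false
  MFA completed: no → false
  department ∈ {hr, legal, ops, sales}: ops is in the set → true
  role ∈ {auditor, editor, guest}: guest is in the set → true
  request hour (0-23) ≤ 19: 23 ≤ 19 is false
  account age > 2604 days: 3235 > 2604 is true
  session risk score ≤ 7: 79 ≤ 7 is false
  source IP on allow-list: no → false
  role = editor: guest == editor is false
  account age ≤ 4 days: 3235 ≤ 4 is false
Combine:
[1.2] NOT false = true
[1.3] NOT true = false
[1] false AND true AND false = false
[2.1] NOT true = false
[2] false AND false AND true = false
[3] false AND false = false
[4.3] NOT false = true
[4] true AND true AND true = true
[5.1] NOT true = false
[5] false AND true AND false = false
[6.3] NOT false = true
[6] false AND false AND true = false
[root] false OR false OR false OR true OR false OR false = true
Overall: true → granted

Granted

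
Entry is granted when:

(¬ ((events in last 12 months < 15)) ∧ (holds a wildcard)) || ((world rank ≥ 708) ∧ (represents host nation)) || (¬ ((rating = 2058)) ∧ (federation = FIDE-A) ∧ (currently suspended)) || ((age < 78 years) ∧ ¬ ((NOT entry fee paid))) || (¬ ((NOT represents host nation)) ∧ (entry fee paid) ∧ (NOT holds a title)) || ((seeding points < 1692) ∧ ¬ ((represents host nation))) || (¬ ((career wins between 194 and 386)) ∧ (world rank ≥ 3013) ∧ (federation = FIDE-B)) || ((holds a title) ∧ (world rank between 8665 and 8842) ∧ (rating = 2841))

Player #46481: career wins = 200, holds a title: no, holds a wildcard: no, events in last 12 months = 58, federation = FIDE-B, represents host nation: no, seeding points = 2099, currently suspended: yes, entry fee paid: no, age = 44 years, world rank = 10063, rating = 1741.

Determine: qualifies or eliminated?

Eliminated

Atomic conditions:
  events in last 12 months < 15: 58 < 15 is false
  holds a wildcard: no → false
  world rank ≥ 708: 10063 ≥ 708 is true
  represents host nation: no → false
  rating = 2058: 1741 == 2058 is false
  federation = FIDE-A: FIDE-B == FIDE-A is false
  currently suspended: yes → true
  age < 78 years: 44 < 78 is true
  NOT entry fee paid: no → true
  NOT represents host nation: no → true
  entry fee paid: no → false
  NOT holds a title: no → true
  seeding points < 1692: 2099 < 1692 is false
  career wins between 194 and 386: 200 in [194, 386] is true
  world rank ≥ 3013: 10063 ≥ 3013 is true
  federation = FIDE-B: FIDE-B == FIDE-B is true
  holds a title: no → false
  world rank between 8665 and 8842: 10063 in [8665, 8842] is false
  rating = 2841: 1741 == 2841 is false
Combine:
[1.1] NOT false = true
[1] true AND false = false
[2] true AND false = false
[3.1] NOT false = true
[3] true AND false AND true = false
[4.2] NOT true = false
[4] true AND false = false
[5.1] NOT true = false
[5] false AND false AND true = false
[6.2] NOT false = true
[6] false AND true = false
[7.1] NOT true = false
[7] false AND true AND true = false
[8] false AND false AND false = false
[root] false OR false OR false OR false OR false OR false OR false OR false = false
Overall: false → eliminated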